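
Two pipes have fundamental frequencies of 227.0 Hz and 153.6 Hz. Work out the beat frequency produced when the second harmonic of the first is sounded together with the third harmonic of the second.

6.8 Hz

Second harmonic of the first: 2·227.0 = 454.0 Hz.
Third harmonic of the second: 3·153.6 = 460.8 Hz.
f_beat = |454.0 − 460.8| = 6.8 Hz.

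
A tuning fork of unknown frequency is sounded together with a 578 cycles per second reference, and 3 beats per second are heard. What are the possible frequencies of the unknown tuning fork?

575 Hz or 581 Hz

|f − 578| = 3, so f = 578 ± 3.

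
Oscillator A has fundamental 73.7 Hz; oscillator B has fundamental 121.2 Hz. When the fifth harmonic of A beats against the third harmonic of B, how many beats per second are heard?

Fifth harmonic of the first: 5·73.7 = 368.5 Hz.
Third harmonic of the second: 3·121.2 = 363.6 Hz.
f_beat = |368.5 − 363.6| = 4.9 Hz.

4.9 Hz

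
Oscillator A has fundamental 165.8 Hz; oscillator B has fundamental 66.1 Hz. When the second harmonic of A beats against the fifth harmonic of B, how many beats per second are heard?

1.1 Hz

Second harmonic of the first: 2·165.8 = 331.6 Hz.
Fifth harmonic of the second: 5·66.1 = 330.5 Hz.
f_beat = |331.6 − 330.5| = 1.1 Hz.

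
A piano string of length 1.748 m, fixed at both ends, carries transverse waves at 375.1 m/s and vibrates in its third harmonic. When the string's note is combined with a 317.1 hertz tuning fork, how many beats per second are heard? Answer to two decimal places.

4.78 Hz

For a string fixed at both ends, f_n = n·v/(2L) = 3·375.1/(2·1.748) = 321.8822 Hz.
f_beat = |321.8822 − 317.1| = 4.78 Hz.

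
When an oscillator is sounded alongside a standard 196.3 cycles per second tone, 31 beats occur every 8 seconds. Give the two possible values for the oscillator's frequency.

Beat frequency = 31/8 = 3.875 Hz.
|f − 196.3| = 3.875, so f = 196.3 ± 3.875.

192.425 Hz or 200.175 Hz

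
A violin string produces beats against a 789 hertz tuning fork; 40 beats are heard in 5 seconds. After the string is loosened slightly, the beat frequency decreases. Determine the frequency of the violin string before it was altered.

797 Hz

Beat frequency = 40/5 = 8 Hz.
|f − 789| = 8, so the violin string was at either 781 Hz or 797 Hz.
Reducing tension lowers a string's frequency; the adjustment lowers the violin string's frequency.
The beat rate fell, so the adjustment moved the violin string toward 789 Hz — it must have started above the reference.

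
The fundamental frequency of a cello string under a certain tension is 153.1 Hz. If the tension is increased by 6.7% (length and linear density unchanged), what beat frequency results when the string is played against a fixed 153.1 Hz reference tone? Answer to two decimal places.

For a string, f ∝ √T, so the new frequency is 153.1·√1.067 = 158.1457 Hz.
f_beat = |158.1457 − 153.1| = 5.05 Hz.

5.05 Hz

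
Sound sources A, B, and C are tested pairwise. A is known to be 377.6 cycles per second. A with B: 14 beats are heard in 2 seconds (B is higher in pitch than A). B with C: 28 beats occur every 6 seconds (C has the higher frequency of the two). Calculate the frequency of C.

389.2667 Hz

A–B: Beat frequency = 14/2 = 7 Hz.
B is above A, so f_B = 377.6 + 7 = 384.6 Hz.
B–C: Beat frequency = 28/6 = 4.6667 Hz.
C is above B, so f_C = 384.6 + 4.6667 = 389.2667 Hz.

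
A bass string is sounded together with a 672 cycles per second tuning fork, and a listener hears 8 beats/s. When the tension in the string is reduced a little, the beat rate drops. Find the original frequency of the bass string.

680 Hz

|f − 672| = 8, so the bass string was at either 664 Hz or 680 Hz.
Lower tension means lower frequency; the adjustment lowers the bass string's frequency.
The beat rate fell, so the adjustment moved the bass string toward 672 Hz — it must have started above the reference.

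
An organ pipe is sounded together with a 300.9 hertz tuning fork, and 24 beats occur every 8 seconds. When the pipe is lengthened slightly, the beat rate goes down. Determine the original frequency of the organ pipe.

Beat frequency = 24/8 = 3 Hz.
|f − 300.9| = 3, so the organ pipe was at either 297.9 Hz or 303.9 Hz.
A longer pipe has a lower fundamental; the adjustment lowers the organ pipe's frequency.
The beat rate fell, so the adjustment moved the organ pipe toward 300.9 Hz — it must have started above the reference.

303.9 Hz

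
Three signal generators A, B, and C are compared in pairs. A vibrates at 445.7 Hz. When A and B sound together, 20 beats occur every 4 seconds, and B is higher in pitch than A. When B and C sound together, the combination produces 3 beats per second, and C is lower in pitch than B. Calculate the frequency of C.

A–B: Beat frequency = 20/4 = 5 Hz.
B is above A, so f_B = 445.7 + 5 = 450.7 Hz.
C is below B, so f_C = 450.7 − 3 = 447.7 Hz.

447.7 Hz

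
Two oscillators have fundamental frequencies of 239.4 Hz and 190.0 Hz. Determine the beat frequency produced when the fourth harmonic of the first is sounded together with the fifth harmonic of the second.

Fourth harmonic of the first: 4·239.4 = 957.6 Hz.
Fifth harmonic of the second: 5·190.0 = 950.0 Hz.
f_beat = |957.6 − 950.0| = 7.6 Hz.

7.6 Hz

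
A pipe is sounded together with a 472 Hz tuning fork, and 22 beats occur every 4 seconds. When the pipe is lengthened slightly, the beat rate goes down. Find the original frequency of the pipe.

477.5 Hz

Beat frequency = 22/4 = 5.5 Hz.
|f − 472| = 5.5, so the pipe was at either 466.5 Hz or 477.5 Hz.
A longer pipe has a lower fundamental; the adjustment lowers the pipe's frequency.
The beat rate fell, so the adjustment moved the pipe toward 472 Hz — it must have started above the reference.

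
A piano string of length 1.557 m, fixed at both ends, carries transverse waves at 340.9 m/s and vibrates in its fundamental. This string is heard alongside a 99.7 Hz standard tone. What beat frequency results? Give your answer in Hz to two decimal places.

9.77 Hz

For a string fixed at both ends, f_n = n·v/(2L) = 1·340.9/(2·1.557) = 109.4733 Hz.
f_beat = |109.4733 − 99.7| = 9.77 Hz.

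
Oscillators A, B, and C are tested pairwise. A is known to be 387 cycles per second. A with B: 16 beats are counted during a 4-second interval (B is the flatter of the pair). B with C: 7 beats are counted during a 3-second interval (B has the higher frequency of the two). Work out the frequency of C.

380.6667 Hz

A–B: Beat frequency = 16/4 = 4 Hz.
B is below A, so f_B = 387 − 4 = 383 Hz.
B–C: Beat frequency = 7/3 = 2.3333 Hz.
C is below B, so f_C = 383 − 2.3333 = 380.6667 Hz.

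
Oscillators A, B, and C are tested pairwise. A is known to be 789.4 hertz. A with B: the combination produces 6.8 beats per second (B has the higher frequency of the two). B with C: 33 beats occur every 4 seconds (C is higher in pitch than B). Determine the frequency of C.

804.45 Hz

B is above A, so f_B = 789.4 + 6.8 = 796.2 Hz.
B–C: Beat frequency = 33/4 = 8.25 Hz.
C is above B, so f_C = 796.2 + 8.25 = 804.45 Hz.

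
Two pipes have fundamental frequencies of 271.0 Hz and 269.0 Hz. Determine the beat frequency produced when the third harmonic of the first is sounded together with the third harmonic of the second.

Third harmonic of the first: 3·271.0 = 813.0 Hz.
Third harmonic of the second: 3·269.0 = 807.0 Hz.
f_beat = |813.0 − 807.0| = 6.0 Hz.

6.0 Hz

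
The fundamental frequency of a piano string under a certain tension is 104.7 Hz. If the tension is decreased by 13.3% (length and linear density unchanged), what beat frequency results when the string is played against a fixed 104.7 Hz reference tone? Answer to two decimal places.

7.21 Hz

For a string, f ∝ √T, so the new frequency is 104.7·√0.867 = 97.4891 Hz.
f_beat = |97.4891 − 104.7| = 7.21 Hz.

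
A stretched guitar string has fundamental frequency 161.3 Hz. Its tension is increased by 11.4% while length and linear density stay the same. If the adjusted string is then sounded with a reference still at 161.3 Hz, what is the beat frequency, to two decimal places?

8.95 Hz

For a string, f ∝ √T, so the new frequency is 161.3·√1.114 = 170.2460 Hz.
f_beat = |170.2460 − 161.3| = 8.95 Hz.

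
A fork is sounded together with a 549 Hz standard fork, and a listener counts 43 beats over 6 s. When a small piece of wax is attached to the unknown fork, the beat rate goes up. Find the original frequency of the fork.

Beat frequency = 43/6 = 7.1667 Hz.
|f − 549| = 7.1667, so the fork was at either 541.8333 Hz or 556.1667 Hz.
Loading a fork with wax lowers its frequency; the adjustment lowers the fork's frequency.
The beat rate rose, so the adjustment moved the fork further from 549 Hz — it was already below the reference.

541.8333 Hz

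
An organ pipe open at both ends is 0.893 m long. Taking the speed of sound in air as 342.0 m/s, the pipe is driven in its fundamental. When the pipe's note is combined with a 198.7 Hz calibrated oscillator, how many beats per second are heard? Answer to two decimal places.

7.21 Hz

Open pipe: f_n = n·v/(2L) = 1·342.0/(2·0.893) = 191.4894 Hz.
f_beat = |191.4894 − 198.7| = 7.21 Hz.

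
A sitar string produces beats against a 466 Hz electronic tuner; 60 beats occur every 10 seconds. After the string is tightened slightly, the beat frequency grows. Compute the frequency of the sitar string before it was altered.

Beat frequency = 60/10 = 6 Hz.
|f − 466| = 6, so the sitar string was at either 460 Hz or 472 Hz.
Increasing tension raises a string's frequency; the adjustment raises the sitar string's frequency.
The beat rate rose, so the adjustment moved the sitar string further from 466 Hz — it was already above the reference.

472 Hz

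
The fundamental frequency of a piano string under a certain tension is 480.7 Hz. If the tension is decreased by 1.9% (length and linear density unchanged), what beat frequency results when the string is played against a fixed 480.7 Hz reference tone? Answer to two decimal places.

4.59 Hz

For a string, f ∝ √T, so the new frequency is 480.7·√0.981 = 476.1114 Hz.
f_beat = |476.1114 − 480.7| = 4.59 Hz.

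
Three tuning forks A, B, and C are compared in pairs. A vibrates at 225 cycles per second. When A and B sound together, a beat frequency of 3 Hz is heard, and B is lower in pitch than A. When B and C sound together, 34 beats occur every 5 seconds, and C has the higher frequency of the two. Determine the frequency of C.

B is below A, so f_B = 225 − 3 = 222 Hz.
B–C: Beat frequency = 34/5 = 6.8 Hz.
C is above B, so f_C = 222 + 6.8 = 228.8 Hz.

228.8 Hz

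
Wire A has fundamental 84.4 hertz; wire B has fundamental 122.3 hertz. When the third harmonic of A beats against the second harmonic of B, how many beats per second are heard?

8.6 Hz

Third harmonic of the first: 3·84.4 = 253.2 Hz.
Second harmonic of the second: 2·122.3 = 244.6 Hz.
f_beat = |253.2 − 244.6| = 8.6 Hz.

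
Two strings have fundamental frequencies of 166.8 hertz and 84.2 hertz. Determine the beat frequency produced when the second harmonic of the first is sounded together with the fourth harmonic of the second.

Second harmonic of the first: 2·166.8 = 333.6 Hz.
Fourth harmonic of the second: 4·84.2 = 336.8 Hz.
f_beat = |333.6 − 336.8| = 3.2 Hz.

3.2 Hz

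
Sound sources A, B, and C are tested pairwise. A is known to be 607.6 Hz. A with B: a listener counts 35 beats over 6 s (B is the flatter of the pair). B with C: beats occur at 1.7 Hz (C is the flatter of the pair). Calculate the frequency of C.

600.0667 Hz

A–B: Beat frequency = 35/6 = 5.8333 Hz.
B is below A, so f_B = 607.6 − 5.8333 = 601.7667 Hz.
C is below B, so f_C = 601.7667 − 1.7 = 600.0667 Hz.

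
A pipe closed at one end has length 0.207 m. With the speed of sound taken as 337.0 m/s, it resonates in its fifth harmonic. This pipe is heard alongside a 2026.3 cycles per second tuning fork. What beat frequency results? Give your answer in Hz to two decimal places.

Closed pipe (odd harmonics): f_n = n·v/(4L) = 5·337.0/(4·0.207) = 2035.0242 Hz.
f_beat = |2035.0242 − 2026.3| = 8.72 Hz.

8.72 Hz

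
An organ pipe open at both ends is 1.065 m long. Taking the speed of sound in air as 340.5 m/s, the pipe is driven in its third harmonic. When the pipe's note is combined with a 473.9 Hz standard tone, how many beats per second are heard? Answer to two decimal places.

5.68 Hz

Open pipe: f_n = n·v/(2L) = 3·340.5/(2·1.065) = 479.5775 Hz.
f_beat = |479.5775 − 473.9| = 5.68 Hz.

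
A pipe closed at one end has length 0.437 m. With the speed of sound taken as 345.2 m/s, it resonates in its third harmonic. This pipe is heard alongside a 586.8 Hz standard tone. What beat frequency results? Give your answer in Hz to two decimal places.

5.65 Hz

Closed pipe (odd harmonics): f_n = n·v/(4L) = 3·345.2/(4·0.437) = 592.4485 Hz.
f_beat = |592.4485 − 586.8| = 5.65 Hz.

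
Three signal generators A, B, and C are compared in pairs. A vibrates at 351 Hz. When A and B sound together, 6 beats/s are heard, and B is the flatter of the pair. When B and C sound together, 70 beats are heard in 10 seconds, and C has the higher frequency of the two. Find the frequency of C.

B is below A, so f_B = 351 − 6 = 345 Hz.
B–C: Beat frequency = 70/10 = 7 Hz.
C is above B, so f_C = 345 + 7 = 352 Hz.

352 Hz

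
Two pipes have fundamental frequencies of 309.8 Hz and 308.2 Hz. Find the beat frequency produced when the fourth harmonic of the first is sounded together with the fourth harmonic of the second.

6.4 Hz

Fourth harmonic of the first: 4·309.8 = 1239.2 Hz.
Fourth harmonic of the second: 4·308.2 = 1232.8 Hz.
f_beat = |1239.2 − 1232.8| = 6.4 Hz.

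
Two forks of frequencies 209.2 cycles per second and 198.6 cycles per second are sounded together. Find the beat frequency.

The beat frequency equals the magnitude of the frequency difference.
|209.2 − 198.6| = 10.6 Hz.

10.6 Hz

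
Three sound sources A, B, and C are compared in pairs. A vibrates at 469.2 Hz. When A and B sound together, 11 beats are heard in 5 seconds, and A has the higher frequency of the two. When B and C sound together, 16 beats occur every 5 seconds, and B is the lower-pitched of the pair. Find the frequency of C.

470.2 Hz

A–B: Beat frequency = 11/5 = 2.2 Hz.
B is below A, so f_B = 469.2 − 2.2 = 467 Hz.
B–C: Beat frequency = 16/5 = 3.2 Hz.
C is above B, so f_C = 467 + 3.2 = 470.2 Hz.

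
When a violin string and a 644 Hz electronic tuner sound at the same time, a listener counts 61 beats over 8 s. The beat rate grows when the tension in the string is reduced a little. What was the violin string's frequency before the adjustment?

636.375 Hz

Beat frequency = 61/8 = 7.625 Hz.
|f − 644| = 7.625, so the violin string was at either 636.375 Hz or 651.625 Hz.
Lower tension means lower frequency; the adjustment lowers the violin string's frequency.
The beat rate rose, so the adjustment moved the violin string further from 644 Hz — it was already below the reference.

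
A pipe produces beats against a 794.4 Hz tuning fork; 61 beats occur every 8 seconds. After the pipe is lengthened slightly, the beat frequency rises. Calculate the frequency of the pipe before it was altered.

Beat frequency = 61/8 = 7.625 Hz.
|f − 794.4| = 7.625, so the pipe was at either 786.775 Hz or 802.025 Hz.
A longer pipe has a lower fundamental; the adjustment lowers the pipe's frequency.
The beat rate rose, so the adjustment moved the pipe further from 794.4 Hz — it was already below the reference.

786.775 Hz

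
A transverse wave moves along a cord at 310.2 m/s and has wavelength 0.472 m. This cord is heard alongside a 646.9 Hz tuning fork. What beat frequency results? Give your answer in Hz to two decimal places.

Source frequency f = v/λ = 310.2/0.472 = 657.2034 Hz.
f_beat = |657.2034 − 646.9| = 10.30 Hz.

10.30 Hz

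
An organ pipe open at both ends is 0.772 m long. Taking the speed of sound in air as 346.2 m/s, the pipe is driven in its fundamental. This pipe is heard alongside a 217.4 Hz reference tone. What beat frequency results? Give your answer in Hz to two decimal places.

6.82 Hz

Open pipe: f_n = n·v/(2L) = 1·346.2/(2·0.772) = 224.2228 Hz.
f_beat = |224.2228 − 217.4| = 6.82 Hz.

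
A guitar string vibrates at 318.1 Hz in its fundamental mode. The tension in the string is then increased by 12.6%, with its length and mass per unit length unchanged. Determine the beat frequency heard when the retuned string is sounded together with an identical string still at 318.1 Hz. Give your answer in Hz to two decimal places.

For a string, f ∝ √T, so the new frequency is 318.1·√1.126 = 337.5459 Hz.
f_beat = |337.5459 − 318.1| = 19.45 Hz.

19.45 Hz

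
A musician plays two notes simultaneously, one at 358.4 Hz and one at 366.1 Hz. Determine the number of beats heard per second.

7.7 Hz

f_beat = |f₁ − f₂|.
|358.4 − 366.1| = 7.7 Hz.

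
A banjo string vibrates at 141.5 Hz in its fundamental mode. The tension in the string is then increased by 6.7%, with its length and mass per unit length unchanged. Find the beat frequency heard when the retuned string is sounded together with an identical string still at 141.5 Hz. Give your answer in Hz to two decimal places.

4.66 Hz

For a string, f ∝ √T, so the new frequency is 141.5·√1.067 = 146.1634 Hz.
f_beat = |146.1634 − 141.5| = 4.66 Hz.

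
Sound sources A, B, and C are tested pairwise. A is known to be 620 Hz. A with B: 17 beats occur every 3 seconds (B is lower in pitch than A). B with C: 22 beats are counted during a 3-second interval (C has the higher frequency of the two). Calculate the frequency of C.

A–B: Beat frequency = 17/3 = 5.6667 Hz.
B is below A, so f_B = 620 − 5.6667 = 614.3333 Hz.
B–C: Beat frequency = 22/3 = 7.3333 Hz.
C is above B, so f_C = 614.3333 + 7.3333 = 621.6667 Hz.

621.6667 Hz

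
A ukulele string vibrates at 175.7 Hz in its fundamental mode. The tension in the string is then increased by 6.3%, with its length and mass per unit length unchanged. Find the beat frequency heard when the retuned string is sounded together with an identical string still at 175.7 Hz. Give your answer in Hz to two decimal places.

For a string, f ∝ √T, so the new frequency is 175.7·√1.063 = 181.1500 Hz.
f_beat = |181.1500 − 175.7| = 5.45 Hz.

5.45 Hz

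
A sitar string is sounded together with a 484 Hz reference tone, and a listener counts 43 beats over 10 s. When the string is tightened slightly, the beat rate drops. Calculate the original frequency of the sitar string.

479.7 Hz

Beat frequency = 43/10 = 4.3 Hz.
|f − 484| = 4.3, so the sitar string was at either 479.7 Hz or 488.3 Hz.
Increasing tension raises a string's frequency; the adjustment raises the sitar string's frequency.
The beat rate fell, so the adjustment moved the sitar string toward 484 Hz — it must have started below the reference.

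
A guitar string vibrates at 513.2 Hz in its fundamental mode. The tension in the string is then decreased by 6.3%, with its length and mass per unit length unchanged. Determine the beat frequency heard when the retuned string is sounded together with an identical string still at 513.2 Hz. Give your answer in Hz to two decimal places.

16.43 Hz

For a string, f ∝ √T, so the new frequency is 513.2·√0.937 = 496.7712 Hz.
f_beat = |496.7712 − 513.2| = 16.43 Hz.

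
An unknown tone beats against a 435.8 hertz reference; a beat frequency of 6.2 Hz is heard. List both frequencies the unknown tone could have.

|f − 435.8| = 6.2, so f = 435.8 ± 6.2.

429.6 Hz or 442 Hz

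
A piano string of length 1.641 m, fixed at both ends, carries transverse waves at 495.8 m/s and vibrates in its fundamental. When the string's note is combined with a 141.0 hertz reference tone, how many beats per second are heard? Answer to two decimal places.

For a string fixed at both ends, f_n = n·v/(2L) = 1·495.8/(2·1.641) = 151.0664 Hz.
f_beat = |151.0664 − 141.0| = 10.07 Hz.

10.07 Hz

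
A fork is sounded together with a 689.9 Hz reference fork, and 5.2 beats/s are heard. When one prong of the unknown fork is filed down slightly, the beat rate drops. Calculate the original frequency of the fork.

|f − 689.9| = 5.2, so the fork was at either 684.7 Hz or 695.1 Hz.
Filing a prong removes mass and raises the fork's frequency; the adjustment raises the fork's frequency.
The beat rate fell, so the adjustment moved the fork toward 689.9 Hz — it must have started below the reference.

684.7 Hz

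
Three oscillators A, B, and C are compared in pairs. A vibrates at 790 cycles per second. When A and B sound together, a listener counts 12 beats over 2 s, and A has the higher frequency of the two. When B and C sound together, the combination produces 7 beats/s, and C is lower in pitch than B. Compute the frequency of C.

777 Hz

A–B: Beat frequency = 12/2 = 6 Hz.
B is below A, so f_B = 790 − 6 = 784 Hz.
C is below B, so f_C = 784 − 7 = 777 Hz.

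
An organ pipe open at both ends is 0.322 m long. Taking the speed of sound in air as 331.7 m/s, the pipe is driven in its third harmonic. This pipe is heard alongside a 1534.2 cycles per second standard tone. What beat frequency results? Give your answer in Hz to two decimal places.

Open pipe: f_n = n·v/(2L) = 3·331.7/(2·0.322) = 1545.1863 Hz.
f_beat = |1545.1863 − 1534.2| = 10.99 Hz.

10.99 Hz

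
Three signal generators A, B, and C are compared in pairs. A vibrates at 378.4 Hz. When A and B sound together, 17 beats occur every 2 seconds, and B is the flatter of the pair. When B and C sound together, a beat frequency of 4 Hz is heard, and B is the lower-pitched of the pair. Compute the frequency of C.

A–B: Beat frequency = 17/2 = 8.5 Hz.
B is below A, so f_B = 378.4 − 8.5 = 369.9 Hz.
C is above B, so f_C = 369.9 + 4 = 373.9 Hz.

373.9 Hz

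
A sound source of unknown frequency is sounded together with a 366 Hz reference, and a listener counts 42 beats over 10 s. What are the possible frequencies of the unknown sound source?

361.8 Hz or 370.2 Hz

Beat frequency = 42/10 = 4.2 Hz.
|f − 366| = 4.2, so f = 366 ± 4.2.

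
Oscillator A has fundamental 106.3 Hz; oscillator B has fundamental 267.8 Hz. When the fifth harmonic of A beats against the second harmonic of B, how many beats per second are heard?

Fifth harmonic of the first: 5·106.3 = 531.5 Hz.
Second harmonic of the second: 2·267.8 = 535.6 Hz.
f_beat = |531.5 − 535.6| = 4.1 Hz.

4.1 Hz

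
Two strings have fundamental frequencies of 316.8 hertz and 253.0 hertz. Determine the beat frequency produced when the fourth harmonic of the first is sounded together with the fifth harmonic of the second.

2.2 Hz

Fourth harmonic of the first: 4·316.8 = 1267.2 Hz.
Fifth harmonic of the second: 5·253.0 = 1265.0 Hz.
f_beat = |1267.2 − 1265.0| = 2.2 Hz.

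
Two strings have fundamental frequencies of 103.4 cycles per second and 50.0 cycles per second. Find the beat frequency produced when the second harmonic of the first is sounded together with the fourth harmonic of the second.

6.8 Hz

Second harmonic of the first: 2·103.4 = 206.8 Hz.
Fourth harmonic of the second: 4·50.0 = 200.0 Hz.
f_beat = |206.8 − 200.0| = 6.8 Hz.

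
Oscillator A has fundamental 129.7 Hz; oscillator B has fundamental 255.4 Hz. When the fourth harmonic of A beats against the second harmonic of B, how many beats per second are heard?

Fourth harmonic of the first: 4·129.7 = 518.8 Hz.
Second harmonic of the second: 2·255.4 = 510.8 Hz.
f_beat = |518.8 − 510.8| = 8.0 Hz.

8.0 Hz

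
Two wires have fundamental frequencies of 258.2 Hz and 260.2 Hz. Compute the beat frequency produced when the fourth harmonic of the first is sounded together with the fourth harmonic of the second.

8.0 Hz

Fourth harmonic of the first: 4·258.2 = 1032.8 Hz.
Fourth harmonic of the second: 4·260.2 = 1040.8 Hz.
f_beat = |1032.8 − 1040.8| = 8.0 Hz.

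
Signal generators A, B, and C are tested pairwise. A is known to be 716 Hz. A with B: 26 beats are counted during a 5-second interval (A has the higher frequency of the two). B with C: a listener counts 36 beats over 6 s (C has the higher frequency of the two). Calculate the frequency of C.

716.8 Hz

A–B: Beat frequency = 26/5 = 5.2 Hz.
B is below A, so f_B = 716 − 5.2 = 710.8 Hz.
B–C: Beat frequency = 36/6 = 6 Hz.
C is above B, so f_C = 710.8 + 6 = 716.8 Hz.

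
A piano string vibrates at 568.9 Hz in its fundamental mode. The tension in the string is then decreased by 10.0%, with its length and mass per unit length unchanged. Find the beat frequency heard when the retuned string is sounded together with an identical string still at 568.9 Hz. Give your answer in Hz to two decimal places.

29.19 Hz

For a string, f ∝ √T, so the new frequency is 568.9·√0.900 = 539.7059 Hz.
f_beat = |539.7059 − 568.9| = 29.19 Hz.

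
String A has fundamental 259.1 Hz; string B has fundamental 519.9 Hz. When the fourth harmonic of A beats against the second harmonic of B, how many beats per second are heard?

3.4 Hz

Fourth harmonic of the first: 4·259.1 = 1036.4 Hz.
Second harmonic of the second: 2·519.9 = 1039.8 Hz.
f_beat = |1036.4 − 1039.8| = 3.4 Hz.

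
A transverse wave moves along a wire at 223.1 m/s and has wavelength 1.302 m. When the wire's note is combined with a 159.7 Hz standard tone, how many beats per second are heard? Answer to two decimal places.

Source frequency f = v/λ = 223.1/1.302 = 171.3518 Hz.
f_beat = |171.3518 − 159.7| = 11.65 Hz.

11.65 Hz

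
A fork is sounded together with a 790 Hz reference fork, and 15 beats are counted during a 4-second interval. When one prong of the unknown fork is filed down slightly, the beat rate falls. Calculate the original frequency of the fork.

786.25 Hz

Beat frequency = 15/4 = 3.75 Hz.
|f − 790| = 3.75, so the fork was at either 786.25 Hz or 793.75 Hz.
Filing a prong removes mass and raises the fork's frequency; the adjustment raises the fork's frequency.
The beat rate fell, so the adjustment moved the fork toward 790 Hz — it must have started below the reference.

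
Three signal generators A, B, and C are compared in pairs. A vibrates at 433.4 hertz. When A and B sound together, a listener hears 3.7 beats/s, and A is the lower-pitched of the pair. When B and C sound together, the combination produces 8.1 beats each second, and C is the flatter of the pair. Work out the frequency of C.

429 Hz

B is above A, so f_B = 433.4 + 3.7 = 437.1 Hz.
C is below B, so f_C = 437.1 − 8.1 = 429 Hz.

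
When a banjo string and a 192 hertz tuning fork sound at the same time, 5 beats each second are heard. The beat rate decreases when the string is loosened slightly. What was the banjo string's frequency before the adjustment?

|f − 192| = 5, so the banjo string was at either 187 Hz or 197 Hz.
Reducing tension lowers a string's frequency; the adjustment lowers the banjo string's frequency.
The beat rate fell, so the adjustment moved the banjo string toward 192 Hz — it must have started above the reference.

197 Hz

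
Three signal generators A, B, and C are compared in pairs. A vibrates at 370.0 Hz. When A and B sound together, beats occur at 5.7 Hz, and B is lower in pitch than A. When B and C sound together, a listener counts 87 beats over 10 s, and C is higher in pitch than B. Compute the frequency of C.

373 Hz

B is below A, so f_B = 370.0 − 5.7 = 364.3 Hz.
B–C: Beat frequency = 87/10 = 8.7 Hz.
C is above B, so f_C = 364.3 + 8.7 = 373 Hz.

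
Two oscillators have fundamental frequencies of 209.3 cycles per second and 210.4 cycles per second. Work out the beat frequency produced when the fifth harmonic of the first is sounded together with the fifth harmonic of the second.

Fifth harmonic of the first: 5·209.3 = 1046.5 Hz.
Fifth harmonic of the second: 5·210.4 = 1052.0 Hz.
f_beat = |1046.5 − 1052.0| = 5.5 Hz.

5.5 Hz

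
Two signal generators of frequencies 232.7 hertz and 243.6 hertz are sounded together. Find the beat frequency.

The beat frequency equals the magnitude of the frequency difference.
|232.7 − 243.6| = 10.9 Hz.

10.9 Hz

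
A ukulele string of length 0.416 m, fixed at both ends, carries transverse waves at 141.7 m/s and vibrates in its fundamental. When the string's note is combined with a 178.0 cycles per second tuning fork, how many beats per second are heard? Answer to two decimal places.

7.69 Hz

For a string fixed at both ends, f_n = n·v/(2L) = 1·141.7/(2·0.416) = 170.3125 Hz.
f_beat = |170.3125 − 178.0| = 7.69 Hz.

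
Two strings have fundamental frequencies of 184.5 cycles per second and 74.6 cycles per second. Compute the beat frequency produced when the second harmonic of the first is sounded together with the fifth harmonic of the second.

4.0 Hz

Second harmonic of the first: 2·184.5 = 369.0 Hz.
Fifth harmonic of the second: 5·74.6 = 373.0 Hz.
f_beat = |369.0 − 373.0| = 4.0 Hz.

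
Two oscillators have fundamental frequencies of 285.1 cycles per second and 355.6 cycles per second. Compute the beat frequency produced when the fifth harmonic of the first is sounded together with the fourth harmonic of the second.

Fifth harmonic of the first: 5·285.1 = 1425.5 Hz.
Fourth harmonic of the second: 4·355.6 = 1422.4 Hz.
f_beat = |1425.5 − 1422.4| = 3.1 Hz.

3.1 Hz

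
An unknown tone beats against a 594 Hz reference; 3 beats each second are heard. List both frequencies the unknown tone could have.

|f − 594| = 3, so f = 594 ± 3.

591 Hz or 597 Hz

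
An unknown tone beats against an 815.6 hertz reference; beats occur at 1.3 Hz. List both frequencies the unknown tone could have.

814.3 Hz or 816.9 Hz

|f − 815.6| = 1.3, so f = 815.6 ± 1.3.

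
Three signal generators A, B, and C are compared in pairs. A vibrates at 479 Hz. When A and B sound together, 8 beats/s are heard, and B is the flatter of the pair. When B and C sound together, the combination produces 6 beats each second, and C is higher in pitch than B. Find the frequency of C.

B is below A, so f_B = 479 − 8 = 471 Hz.
C is above B, so f_C = 471 + 6 = 477 Hz.

477 Hz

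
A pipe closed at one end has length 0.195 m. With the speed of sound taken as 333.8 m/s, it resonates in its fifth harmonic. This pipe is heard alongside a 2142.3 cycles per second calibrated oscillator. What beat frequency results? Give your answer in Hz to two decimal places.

Closed pipe (odd harmonics): f_n = n·v/(4L) = 5·333.8/(4·0.195) = 2139.7436 Hz.
f_beat = |2139.7436 − 2142.3| = 2.56 Hz.

2.56 Hz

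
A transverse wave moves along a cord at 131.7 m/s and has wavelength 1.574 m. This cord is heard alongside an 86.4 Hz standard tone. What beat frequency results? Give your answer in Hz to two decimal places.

Source frequency f = v/λ = 131.7/1.574 = 83.6722 Hz.
f_beat = |83.6722 − 86.4| = 2.73 Hz.

2.73 Hz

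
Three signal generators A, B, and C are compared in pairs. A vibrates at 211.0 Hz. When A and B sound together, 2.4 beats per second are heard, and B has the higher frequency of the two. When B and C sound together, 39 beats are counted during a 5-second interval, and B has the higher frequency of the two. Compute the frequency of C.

B is above A, so f_B = 211.0 + 2.4 = 213.4 Hz.
B–C: Beat frequency = 39/5 = 7.8 Hz.
C is below B, so f_C = 213.4 − 7.8 = 205.6 Hz.

205.6 Hz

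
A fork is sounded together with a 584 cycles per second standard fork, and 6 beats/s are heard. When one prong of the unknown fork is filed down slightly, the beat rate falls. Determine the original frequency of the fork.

|f − 584| = 6, so the fork was at either 578 Hz or 590 Hz.
Filing a prong removes mass and raises the fork's frequency; the adjustment raises the fork's frequency.
The beat rate fell, so the adjustment moved the fork toward 584 Hz — it must have started below the reference.

578 Hz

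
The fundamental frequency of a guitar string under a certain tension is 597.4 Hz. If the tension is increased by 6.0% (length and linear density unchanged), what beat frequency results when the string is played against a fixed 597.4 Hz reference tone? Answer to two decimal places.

17.66 Hz

For a string, f ∝ √T, so the new frequency is 597.4·√1.060 = 615.0609 Hz.
f_beat = |615.0609 − 597.4| = 17.66 Hz.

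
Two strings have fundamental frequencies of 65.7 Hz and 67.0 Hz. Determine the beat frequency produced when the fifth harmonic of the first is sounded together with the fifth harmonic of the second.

6.5 Hz

Fifth harmonic of the first: 5·65.7 = 328.5 Hz.
Fifth harmonic of the second: 5·67.0 = 335.0 Hz.
f_beat = |328.5 − 335.0| = 6.5 Hz.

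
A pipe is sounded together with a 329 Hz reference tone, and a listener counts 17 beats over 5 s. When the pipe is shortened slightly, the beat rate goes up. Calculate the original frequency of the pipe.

Beat frequency = 17/5 = 3.4 Hz.
|f − 329| = 3.4, so the pipe was at either 325.6 Hz or 332.4 Hz.
A shorter pipe has a higher fundamental; the adjustment raises the pipe's frequency.
The beat rate rose, so the adjustment moved the pipe further from 329 Hz — it was already above the reference.

332.4 Hz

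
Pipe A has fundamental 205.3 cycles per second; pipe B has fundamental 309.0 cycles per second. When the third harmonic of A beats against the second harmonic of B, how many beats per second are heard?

2.1 Hz

Third harmonic of the first: 3·205.3 = 615.9 Hz.
Second harmonic of the second: 2·309.0 = 618.0 Hz.
f_beat = |615.9 − 618.0| = 2.1 Hz.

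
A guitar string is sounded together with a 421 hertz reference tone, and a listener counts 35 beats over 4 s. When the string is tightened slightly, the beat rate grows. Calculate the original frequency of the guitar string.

Beat frequency = 35/4 = 8.75 Hz.
|f − 421| = 8.75, so the guitar string was at either 412.25 Hz or 429.75 Hz.
Increasing tension raises a string's frequency; the adjustment raises the guitar string's frequency.
The beat rate rose, so the adjustment moved the guitar string further from 421 Hz — it was already above the reference.

429.75 Hz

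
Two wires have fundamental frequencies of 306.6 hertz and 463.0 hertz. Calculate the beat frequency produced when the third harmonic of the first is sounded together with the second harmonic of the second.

Third harmonic of the first: 3·306.6 = 919.8 Hz.
Second harmonic of the second: 2·463.0 = 926.0 Hz.
f_beat = |919.8 − 926.0| = 6.2 Hz.

6.2 Hz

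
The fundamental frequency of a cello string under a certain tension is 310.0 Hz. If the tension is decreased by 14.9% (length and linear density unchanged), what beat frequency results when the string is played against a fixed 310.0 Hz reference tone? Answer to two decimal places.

For a string, f ∝ √T, so the new frequency is 310.0·√0.851 = 285.9739 Hz.
f_beat = |285.9739 − 310.0| = 24.03 Hz.

24.03 Hz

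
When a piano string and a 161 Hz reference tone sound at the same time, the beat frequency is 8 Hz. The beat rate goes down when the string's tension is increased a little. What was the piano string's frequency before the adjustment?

153 Hz

|f − 161| = 8, so the piano string was at either 153 Hz or 169 Hz.
Higher tension means higher frequency; the adjustment raises the piano string's frequency.
The beat rate fell, so the adjustment moved the piano string toward 161 Hz — it must have started below the reference.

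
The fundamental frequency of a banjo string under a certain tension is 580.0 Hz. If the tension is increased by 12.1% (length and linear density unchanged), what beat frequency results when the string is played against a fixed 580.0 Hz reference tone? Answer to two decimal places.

For a string, f ∝ √T, so the new frequency is 580.0·√1.121 = 614.0883 Hz.
f_beat = |614.0883 − 580.0| = 34.09 Hz.

34.09 Hz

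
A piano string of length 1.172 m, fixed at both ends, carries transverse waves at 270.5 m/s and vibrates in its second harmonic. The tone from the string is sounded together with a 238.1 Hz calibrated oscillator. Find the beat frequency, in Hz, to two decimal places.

For a string fixed at both ends, f_n = n·v/(2L) = 2·270.5/(2·1.172) = 230.8020 Hz.
f_beat = |230.8020 − 238.1| = 7.30 Hz.

7.30 Hz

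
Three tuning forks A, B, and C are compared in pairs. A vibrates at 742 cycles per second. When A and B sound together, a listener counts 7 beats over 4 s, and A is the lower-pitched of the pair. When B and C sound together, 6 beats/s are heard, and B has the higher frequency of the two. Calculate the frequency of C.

A–B: Beat frequency = 7/4 = 1.75 Hz.
B is above A, so f_B = 742 + 1.75 = 743.75 Hz.
C is below B, so f_C = 743.75 − 6 = 737.75 Hz.

737.75 Hz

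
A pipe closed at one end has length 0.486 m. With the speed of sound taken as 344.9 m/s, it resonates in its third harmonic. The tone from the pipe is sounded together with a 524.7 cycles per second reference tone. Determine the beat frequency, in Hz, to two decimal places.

7.55 Hz

Closed pipe (odd harmonics): f_n = n·v/(4L) = 3·344.9/(4·0.486) = 532.2531 Hz.
f_beat = |532.2531 − 524.7| = 7.55 Hz.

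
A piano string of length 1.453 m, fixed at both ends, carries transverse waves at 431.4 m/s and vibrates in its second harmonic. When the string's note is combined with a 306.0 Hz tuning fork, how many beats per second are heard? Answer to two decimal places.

For a string fixed at both ends, f_n = n·v/(2L) = 2·431.4/(2·1.453) = 296.9030 Hz.
f_beat = |296.9030 − 306.0| = 9.10 Hz.

9.10 Hz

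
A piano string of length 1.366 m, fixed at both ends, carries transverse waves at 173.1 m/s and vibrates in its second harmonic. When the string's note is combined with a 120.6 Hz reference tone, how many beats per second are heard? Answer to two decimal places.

6.12 Hz

For a string fixed at both ends, f_n = n·v/(2L) = 2·173.1/(2·1.366) = 126.7204 Hz.
f_beat = |126.7204 − 120.6| = 6.12 Hz.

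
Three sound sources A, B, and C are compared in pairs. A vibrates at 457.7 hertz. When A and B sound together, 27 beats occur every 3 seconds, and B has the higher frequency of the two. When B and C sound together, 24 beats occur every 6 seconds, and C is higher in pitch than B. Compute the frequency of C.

A–B: Beat frequency = 27/3 = 9 Hz.
B is above A, so f_B = 457.7 + 9 = 466.7 Hz.
B–C: Beat frequency = 24/6 = 4 Hz.
C is above B, so f_C = 466.7 + 4 = 470.7 Hz.

470.7 Hz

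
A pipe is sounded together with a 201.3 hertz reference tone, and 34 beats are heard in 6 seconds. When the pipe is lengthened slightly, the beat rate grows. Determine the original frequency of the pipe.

Beat frequency = 34/6 = 5.6667 Hz.
|f − 201.3| = 5.6667, so the pipe was at either 195.6333 Hz or 206.9667 Hz.
A longer pipe has a lower fundamental; the adjustment lowers the pipe's frequency.
The beat rate rose, so the adjustment moved the pipe further from 201.3 Hz — it was already below the reference.

195.6333 Hz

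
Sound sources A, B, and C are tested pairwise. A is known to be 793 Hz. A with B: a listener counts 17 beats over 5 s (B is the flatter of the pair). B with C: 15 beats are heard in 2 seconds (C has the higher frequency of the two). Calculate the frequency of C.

A–B: Beat frequency = 17/5 = 3.4 Hz.
B is below A, so f_B = 793 − 3.4 = 789.6 Hz.
B–C: Beat frequency = 15/2 = 7.5 Hz.
C is above B, so f_C = 789.6 + 7.5 = 797.1 Hz.

797.1 Hz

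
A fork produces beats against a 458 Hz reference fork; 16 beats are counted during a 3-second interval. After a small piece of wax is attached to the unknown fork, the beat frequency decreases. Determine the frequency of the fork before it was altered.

463.3333 Hz

Beat frequency = 16/3 = 5.3333 Hz.
|f − 458| = 5.3333, so the fork was at either 452.6667 Hz or 463.3333 Hz.
Loading a fork with wax lowers its frequency; the adjustment lowers the fork's frequency.
The beat rate fell, so the adjustment moved the fork toward 458 Hz — it must have started above the reference.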